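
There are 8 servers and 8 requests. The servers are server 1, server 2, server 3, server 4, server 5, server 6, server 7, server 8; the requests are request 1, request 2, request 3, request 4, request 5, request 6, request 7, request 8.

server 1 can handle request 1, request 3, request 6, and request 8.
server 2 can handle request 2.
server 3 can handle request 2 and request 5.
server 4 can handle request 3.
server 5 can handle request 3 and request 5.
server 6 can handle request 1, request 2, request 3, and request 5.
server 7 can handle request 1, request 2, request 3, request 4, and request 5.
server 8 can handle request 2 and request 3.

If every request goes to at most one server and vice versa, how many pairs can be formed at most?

For example, pair server 1→request 6, server 2→request 2, server 3→request 5, server 4→request 3, server 6→request 1, server 7→request 4.
The set {server 2, server 3, server 4, server 5, server 8} has only 3 neighbours ({request 2, request 3, request 5}), so by Hall's theorem at most 6 of the 8 servers can be matched.

6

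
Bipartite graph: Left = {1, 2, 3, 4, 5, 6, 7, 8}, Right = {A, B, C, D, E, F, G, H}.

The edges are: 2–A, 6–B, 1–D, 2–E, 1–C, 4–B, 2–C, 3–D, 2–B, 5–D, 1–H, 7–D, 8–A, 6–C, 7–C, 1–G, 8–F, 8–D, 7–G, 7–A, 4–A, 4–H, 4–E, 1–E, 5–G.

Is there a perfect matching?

Yes

A valid assignment of size 8: 1→H, 2→E, 3→D, 4→A, 5→G, 6→B, 7→C, 8→F.
All 8 left vertices are covered.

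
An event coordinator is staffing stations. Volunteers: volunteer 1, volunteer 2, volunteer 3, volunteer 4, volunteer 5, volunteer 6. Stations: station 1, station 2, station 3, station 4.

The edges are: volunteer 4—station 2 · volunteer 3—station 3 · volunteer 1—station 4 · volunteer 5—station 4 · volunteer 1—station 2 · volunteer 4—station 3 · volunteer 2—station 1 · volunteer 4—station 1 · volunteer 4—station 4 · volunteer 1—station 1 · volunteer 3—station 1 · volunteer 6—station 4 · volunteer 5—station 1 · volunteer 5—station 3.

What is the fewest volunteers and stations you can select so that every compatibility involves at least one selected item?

4

The 4 edges volunteer 1–station 4, volunteer 2–station 1, volunteer 3–station 3, volunteer 4–station 2 form a matching, so any vertex cover needs at least 4 vertices (one per matched edge).
Conversely {station 1, station 2, station 3, station 4} meets every edge and has exactly 4 vertices, so 4 is optimal.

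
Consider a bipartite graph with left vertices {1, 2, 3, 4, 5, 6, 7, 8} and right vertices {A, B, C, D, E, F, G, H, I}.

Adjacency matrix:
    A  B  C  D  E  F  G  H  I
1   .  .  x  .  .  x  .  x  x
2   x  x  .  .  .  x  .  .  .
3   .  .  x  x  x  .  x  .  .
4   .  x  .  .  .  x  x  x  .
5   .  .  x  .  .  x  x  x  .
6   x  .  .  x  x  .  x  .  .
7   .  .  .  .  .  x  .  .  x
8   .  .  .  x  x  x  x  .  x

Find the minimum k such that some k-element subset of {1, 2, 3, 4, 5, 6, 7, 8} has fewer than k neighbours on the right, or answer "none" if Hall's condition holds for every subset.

A matching saturating every left vertex exists, for instance 1→C, 2→A, 3→E, 4→B, 5→F, 6→D, 7→I, 8→G.
By Hall's marriage theorem, this means |N(S)| ≥ |S| for every subset S, so no violating subset exists.

none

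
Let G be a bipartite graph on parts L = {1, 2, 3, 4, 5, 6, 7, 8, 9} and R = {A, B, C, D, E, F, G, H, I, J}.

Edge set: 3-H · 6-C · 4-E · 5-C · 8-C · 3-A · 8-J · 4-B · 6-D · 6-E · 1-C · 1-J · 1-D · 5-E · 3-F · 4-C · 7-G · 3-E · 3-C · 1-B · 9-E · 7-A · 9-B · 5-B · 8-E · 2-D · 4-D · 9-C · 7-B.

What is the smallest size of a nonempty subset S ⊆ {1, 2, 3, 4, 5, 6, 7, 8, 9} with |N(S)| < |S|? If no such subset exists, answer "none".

Take S = {2, 4, 5, 6, 9}. Its neighbourhood is {B, C, D, E}, so |N(S)| = 4 < |S| = 5.
Every subset of size less than 5 has at least as many neighbours as members, so 5 is the minimum.

5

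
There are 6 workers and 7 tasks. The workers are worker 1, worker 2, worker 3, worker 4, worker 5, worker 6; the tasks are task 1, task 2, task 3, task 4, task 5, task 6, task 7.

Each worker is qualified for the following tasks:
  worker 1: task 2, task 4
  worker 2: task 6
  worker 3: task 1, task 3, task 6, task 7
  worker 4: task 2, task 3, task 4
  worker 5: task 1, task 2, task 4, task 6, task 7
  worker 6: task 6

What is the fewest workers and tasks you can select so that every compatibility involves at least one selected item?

5

The 5 edges worker 1–task 2, worker 2–task 6, worker 3–task 7, worker 4–task 3, worker 5–task 4 form a matching, so any vertex cover needs at least 5 vertices (one per matched edge).
Conversely {worker 1, worker 3, worker 4, worker 5, task 6} meets every edge and has exactly 5 vertices, so 5 is optimal.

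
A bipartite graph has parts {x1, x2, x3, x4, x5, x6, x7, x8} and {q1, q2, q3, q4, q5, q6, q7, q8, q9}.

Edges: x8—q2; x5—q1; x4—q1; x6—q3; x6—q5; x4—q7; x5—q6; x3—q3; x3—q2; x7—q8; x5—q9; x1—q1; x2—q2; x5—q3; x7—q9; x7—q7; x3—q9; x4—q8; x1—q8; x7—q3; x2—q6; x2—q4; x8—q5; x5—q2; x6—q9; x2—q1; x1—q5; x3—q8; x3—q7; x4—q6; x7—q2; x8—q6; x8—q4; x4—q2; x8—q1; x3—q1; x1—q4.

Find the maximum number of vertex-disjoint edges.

For example, pair x1-q4, x2-q2, x3-q8, x4-q1, x5-q9, x6-q5, x7-q7, x8-q6.
All 8 left vertices are matched, so no larger matching exists.

8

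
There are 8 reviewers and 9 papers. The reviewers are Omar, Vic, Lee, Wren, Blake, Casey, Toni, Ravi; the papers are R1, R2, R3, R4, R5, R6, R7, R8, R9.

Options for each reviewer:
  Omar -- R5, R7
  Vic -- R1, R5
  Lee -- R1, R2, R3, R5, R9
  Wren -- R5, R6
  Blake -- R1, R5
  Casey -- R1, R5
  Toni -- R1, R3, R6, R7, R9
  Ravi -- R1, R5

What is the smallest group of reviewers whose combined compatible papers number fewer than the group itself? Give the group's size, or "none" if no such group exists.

Take S = {Vic, Blake, Casey}. Its neighbourhood is {R1, R5}, so |N(S)| = 2 < |S| = 3.
Every subset of size less than 3 has at least as many neighbours as members, so 3 is the minimum.

3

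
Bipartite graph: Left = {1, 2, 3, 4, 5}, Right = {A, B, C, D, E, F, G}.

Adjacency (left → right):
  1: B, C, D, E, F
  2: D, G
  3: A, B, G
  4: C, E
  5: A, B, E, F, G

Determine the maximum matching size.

One maximum matching: 1-E, 2-D, 3-B, 4-C, 5-G.
All 5 left vertices are matched, so no larger matching exists.

5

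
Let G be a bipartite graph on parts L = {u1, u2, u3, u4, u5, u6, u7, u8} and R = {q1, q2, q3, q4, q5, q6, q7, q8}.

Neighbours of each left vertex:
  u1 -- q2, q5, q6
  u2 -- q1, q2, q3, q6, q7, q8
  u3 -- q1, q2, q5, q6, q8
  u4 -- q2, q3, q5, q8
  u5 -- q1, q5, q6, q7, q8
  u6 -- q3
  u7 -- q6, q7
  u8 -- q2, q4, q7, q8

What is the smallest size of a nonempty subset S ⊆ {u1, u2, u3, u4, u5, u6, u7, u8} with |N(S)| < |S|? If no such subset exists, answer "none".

none

A matching saturating every left vertex exists, for instance u1→q5, u2→q6, u3→q8, u4→q2, u5→q1, u6→q3, u7→q7, u8→q4.
By Hall's marriage theorem, this means |N(S)| ≥ |S| for every subset S, so no violating subset exists.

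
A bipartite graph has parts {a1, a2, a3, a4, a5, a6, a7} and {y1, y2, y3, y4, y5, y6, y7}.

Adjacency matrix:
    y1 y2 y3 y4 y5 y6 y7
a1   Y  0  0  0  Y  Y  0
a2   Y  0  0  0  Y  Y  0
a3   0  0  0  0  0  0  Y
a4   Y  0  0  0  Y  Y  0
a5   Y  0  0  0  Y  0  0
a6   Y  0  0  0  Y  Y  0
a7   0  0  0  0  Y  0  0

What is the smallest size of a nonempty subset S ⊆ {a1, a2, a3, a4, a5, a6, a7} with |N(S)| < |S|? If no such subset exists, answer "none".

Take S = {a1, a2, a4, a5}. Its neighbourhood is {y1, y5, y6}, so |N(S)| = 3 < |S| = 4.
Every subset of size less than 4 has at least as many neighbours as members, so 4 is the minimum.

4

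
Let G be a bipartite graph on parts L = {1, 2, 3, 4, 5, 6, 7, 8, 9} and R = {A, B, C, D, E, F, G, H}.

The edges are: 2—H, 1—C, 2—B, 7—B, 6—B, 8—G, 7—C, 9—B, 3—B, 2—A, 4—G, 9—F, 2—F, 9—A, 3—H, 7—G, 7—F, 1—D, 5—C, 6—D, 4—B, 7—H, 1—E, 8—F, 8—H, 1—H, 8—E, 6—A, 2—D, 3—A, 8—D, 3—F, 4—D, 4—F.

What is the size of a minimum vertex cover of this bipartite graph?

A maximum matching has 8 edges (e.g. 1–E, 2–A, 3–B, 4–F, 5–C, 6–D, 7–H, 8–G).
By König's theorem the minimum vertex cover has the same size. One such cover is {A, B, C, D, E, F, G, H}.

8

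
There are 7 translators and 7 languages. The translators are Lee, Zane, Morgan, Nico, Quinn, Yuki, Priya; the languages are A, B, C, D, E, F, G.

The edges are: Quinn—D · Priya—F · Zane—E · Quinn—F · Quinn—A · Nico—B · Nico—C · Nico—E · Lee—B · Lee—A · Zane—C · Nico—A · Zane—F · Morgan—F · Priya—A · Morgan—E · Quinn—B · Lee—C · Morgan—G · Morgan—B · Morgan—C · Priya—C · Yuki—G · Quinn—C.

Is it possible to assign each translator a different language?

One maximum matching: Lee→B, Zane→C, Morgan→E, Nico→A, Quinn→D, Yuki→G, Priya→F.
Every translator is matched, so this is a perfect matching.

Yes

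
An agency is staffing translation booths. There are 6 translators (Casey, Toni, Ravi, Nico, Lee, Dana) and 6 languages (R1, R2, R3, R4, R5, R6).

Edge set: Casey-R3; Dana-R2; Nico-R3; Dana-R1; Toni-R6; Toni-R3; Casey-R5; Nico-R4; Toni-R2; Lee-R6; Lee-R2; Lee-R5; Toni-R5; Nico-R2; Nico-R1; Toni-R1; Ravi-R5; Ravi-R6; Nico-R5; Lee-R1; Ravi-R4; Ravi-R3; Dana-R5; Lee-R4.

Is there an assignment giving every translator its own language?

For example, pair Casey→R3, Toni→R6, Ravi→R4, Nico→R1, Lee→R2, Dana→R5.
All 6 translators are covered.

Yes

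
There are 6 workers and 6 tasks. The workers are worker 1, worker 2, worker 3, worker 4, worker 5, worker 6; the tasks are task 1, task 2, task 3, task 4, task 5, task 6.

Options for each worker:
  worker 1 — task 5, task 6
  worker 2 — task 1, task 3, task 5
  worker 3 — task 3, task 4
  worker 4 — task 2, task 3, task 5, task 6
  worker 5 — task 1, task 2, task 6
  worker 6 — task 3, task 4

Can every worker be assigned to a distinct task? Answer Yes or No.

Yes

One maximum matching: worker 1→task 5, worker 2→task 1, worker 3→task 3, worker 4→task 6, worker 5→task 2, worker 6→task 4.
All 6 workers are covered.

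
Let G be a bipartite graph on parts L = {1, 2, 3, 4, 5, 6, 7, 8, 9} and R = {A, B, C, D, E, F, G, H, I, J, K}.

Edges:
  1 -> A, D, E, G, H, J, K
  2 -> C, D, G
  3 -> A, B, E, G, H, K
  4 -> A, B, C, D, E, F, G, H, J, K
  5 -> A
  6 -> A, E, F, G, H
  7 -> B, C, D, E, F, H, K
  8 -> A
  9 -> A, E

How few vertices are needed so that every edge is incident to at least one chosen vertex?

The 8 edges 1–D, 2–C, 3–K, 4–J, 5–A, 6–G, 7–H, 9–E form a matching, so any vertex cover needs at least 8 vertices (one per matched edge).
Conversely {1, 2, 3, 4, 6, 7, 9, A} meets every edge and has exactly 8 vertices, so 8 is optimal.

8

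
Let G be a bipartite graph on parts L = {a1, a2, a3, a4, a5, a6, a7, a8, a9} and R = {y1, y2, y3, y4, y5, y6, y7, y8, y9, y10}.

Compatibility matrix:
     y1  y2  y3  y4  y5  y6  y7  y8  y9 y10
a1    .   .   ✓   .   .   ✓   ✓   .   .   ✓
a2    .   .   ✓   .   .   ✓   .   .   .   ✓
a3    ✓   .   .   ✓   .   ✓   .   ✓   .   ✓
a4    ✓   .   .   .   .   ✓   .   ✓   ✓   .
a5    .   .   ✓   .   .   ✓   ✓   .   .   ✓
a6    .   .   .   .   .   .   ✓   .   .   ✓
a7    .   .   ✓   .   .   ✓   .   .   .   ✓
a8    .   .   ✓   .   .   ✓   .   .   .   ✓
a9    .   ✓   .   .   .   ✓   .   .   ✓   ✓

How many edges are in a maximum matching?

7

One maximum matching: a1→y7, a2→y3, a3→y1, a4→y8, a5→y6, a6→y10, a9→y2.
The set {a1, a2, a5, a6, a7, a8} has only 4 neighbours ({y10, y3, y6, y7}), so by Hall's theorem at most 7 of the 9 left vertices can be matched.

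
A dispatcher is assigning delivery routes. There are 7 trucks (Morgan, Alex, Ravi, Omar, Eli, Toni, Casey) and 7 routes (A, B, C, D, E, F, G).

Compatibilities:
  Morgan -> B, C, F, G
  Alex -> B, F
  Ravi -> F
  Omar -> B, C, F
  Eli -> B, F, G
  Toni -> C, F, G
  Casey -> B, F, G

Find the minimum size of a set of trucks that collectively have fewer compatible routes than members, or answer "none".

Take S = {Alex, Ravi, Eli, Casey}. Its neighbourhood is {B, F, G}, so |N(S)| = 3 < |S| = 4.
Every subset of size less than 4 has at least as many neighbours as members, so 4 is the minimum.

4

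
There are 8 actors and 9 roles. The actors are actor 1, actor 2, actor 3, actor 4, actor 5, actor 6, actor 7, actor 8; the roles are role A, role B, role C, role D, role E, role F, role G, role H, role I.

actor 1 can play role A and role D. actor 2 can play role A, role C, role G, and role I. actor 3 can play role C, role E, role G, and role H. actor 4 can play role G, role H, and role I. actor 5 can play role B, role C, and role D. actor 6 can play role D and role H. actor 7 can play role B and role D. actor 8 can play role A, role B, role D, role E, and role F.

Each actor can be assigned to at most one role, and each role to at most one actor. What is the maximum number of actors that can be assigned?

8

One maximum matching: actor 1–role A, actor 2–role I, actor 3–role E, actor 4–role G, actor 5–role B, actor 6–role H, actor 7–role D, actor 8–role F.
This saturates every actor, so 8 is the maximum.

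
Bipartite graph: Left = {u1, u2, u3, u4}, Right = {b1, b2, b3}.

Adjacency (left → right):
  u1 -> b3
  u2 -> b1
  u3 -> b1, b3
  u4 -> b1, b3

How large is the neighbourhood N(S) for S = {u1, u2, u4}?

2

The union of neighbours of {u1, u2, u4} is {b1, b3}, which has 2 elements.
Since |N(S)| = 2 < |S| = 3, Hall's condition fails for this subset.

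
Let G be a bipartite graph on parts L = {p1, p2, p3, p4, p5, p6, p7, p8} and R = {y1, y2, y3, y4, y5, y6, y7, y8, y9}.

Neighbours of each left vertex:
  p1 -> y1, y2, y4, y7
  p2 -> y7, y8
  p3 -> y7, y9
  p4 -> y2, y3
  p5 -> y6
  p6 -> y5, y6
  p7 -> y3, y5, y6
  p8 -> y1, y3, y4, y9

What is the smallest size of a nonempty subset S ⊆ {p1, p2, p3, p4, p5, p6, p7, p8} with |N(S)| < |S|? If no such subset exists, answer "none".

A matching saturating every left vertex exists, for instance p1→y7, p2→y8, p3→y9, p4→y2, p5→y6, p6→y5, p7→y3, p8→y1.
By Hall's marriage theorem, this means |N(S)| ≥ |S| for every subset S, so no violating subset exists.

none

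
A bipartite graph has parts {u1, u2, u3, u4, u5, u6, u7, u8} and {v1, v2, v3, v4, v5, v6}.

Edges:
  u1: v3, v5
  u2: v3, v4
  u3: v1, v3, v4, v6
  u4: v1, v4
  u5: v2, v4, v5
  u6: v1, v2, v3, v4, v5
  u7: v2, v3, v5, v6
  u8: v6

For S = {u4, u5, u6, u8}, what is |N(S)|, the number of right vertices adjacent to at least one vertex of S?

The union of neighbours of {u4, u5, u6, u8} is {v1, v2, v3, v4, v5, v6}, which has 6 elements.
Since |N(S)| = 6 ≥ |S| = 4, Hall's condition holds for this subset.

6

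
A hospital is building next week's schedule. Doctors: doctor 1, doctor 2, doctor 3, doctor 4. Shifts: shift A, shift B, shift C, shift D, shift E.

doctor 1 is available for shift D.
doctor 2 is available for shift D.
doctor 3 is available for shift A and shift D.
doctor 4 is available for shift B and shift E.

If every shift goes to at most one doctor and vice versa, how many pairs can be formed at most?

3

One maximum matching: doctor 1→shift D, doctor 3→shift A, doctor 4→shift E.
The set {doctor 1, doctor 2} has only 1 neighbour ({shift D}), so by Hall's theorem at most 3 of the 4 doctors can be matched.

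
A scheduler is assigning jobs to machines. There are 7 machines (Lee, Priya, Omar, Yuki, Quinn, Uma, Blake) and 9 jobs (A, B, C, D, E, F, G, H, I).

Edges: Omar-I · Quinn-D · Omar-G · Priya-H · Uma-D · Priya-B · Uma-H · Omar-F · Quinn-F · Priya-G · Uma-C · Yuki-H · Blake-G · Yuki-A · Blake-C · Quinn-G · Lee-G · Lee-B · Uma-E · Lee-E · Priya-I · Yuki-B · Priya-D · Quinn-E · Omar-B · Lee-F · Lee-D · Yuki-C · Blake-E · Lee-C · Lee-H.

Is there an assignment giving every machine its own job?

A valid assignment of size 7: Lee→G, Priya→H, Omar→F, Yuki→B, Quinn→D, Uma→C, Blake→E.
Every machine is matched, so this matching saturates all of them.

Yes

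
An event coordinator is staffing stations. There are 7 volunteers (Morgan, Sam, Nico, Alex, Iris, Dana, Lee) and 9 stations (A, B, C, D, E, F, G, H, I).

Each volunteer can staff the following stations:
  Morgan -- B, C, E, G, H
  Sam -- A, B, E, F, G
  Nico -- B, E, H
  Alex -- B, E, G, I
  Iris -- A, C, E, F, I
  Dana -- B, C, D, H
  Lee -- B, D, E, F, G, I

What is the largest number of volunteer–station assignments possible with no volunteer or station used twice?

One maximum matching: Morgan→E, Sam→A, Nico→B, Alex→I, Iris→F, Dana→C, Lee→G.
All 7 volunteers are matched, so no larger matching exists.

7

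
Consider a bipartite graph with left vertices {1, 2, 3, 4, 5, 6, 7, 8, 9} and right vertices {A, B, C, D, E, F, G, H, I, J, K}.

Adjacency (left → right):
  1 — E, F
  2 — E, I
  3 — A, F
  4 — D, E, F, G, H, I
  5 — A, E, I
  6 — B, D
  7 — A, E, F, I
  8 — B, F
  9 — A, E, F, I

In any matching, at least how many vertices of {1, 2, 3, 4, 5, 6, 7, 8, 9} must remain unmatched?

2

A valid assignment of size 7: 1→F, 2→E, 3→A, 4→G, 5→I, 6→D, 8→B.
The set {1, 2, 3, 5, 7, 9} has only 4 neighbours ({A, E, F, I}), so by Hall's theorem at most 7 of the 9 left vertices can be matched.
That matches 7 of the 9, leaving 2 unmatched; no matching can do better.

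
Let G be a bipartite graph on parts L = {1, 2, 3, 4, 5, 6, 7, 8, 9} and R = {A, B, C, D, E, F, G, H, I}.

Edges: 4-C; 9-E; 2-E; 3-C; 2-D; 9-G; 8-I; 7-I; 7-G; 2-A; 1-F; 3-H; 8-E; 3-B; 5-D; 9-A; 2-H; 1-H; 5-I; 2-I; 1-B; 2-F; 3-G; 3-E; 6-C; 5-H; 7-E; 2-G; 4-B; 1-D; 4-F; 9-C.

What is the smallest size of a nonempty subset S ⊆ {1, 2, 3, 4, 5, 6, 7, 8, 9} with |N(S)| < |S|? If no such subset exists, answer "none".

none

A matching saturating every left vertex exists, for instance 1→F, 2→A, 3→H, 4→B, 5→D, 6→C, 7→G, 8→I, 9→E.
By Hall's marriage theorem, this means |N(S)| ≥ |S| for every subset S, so no violating subset exists.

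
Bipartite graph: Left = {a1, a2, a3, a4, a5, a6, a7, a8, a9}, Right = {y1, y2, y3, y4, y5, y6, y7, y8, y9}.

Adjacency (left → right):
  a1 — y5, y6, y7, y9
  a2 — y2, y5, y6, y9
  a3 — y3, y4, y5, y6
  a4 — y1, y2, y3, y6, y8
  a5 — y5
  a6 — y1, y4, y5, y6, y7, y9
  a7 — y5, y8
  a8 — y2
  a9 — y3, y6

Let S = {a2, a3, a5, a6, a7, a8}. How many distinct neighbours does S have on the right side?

The union of neighbours of {a2, a3, a5, a6, a7, a8} is {y1, y2, y3, y4, y5, y6, y7, y8, y9}, which has 9 elements.
Since |N(S)| = 9 ≥ |S| = 6, Hall's condition holds for this subset.

9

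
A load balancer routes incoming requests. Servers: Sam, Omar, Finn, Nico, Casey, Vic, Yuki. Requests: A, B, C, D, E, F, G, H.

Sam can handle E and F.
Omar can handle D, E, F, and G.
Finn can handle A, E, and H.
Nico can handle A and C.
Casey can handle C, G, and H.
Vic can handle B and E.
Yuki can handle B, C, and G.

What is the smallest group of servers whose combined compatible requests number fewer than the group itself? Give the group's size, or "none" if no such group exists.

A matching saturating every server exists, for instance Sam→F, Omar→D, Finn→H, Nico→A, Casey→C, Vic→E, Yuki→B.
By Hall's marriage theorem, this means |N(S)| ≥ |S| for every subset S, so no violating subset exists.

none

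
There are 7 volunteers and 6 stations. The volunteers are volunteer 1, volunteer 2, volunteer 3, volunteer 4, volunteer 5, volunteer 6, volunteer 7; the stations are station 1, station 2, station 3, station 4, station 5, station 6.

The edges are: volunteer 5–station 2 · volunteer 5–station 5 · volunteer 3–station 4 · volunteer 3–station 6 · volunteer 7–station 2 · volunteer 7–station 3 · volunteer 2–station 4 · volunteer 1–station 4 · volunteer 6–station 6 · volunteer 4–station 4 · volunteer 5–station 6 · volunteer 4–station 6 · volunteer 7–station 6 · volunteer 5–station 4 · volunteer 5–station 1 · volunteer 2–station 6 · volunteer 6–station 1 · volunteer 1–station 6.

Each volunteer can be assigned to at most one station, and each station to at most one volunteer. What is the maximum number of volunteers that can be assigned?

A valid assignment of size 5: volunteer 1-station 6, volunteer 2-station 4, volunteer 5-station 5, volunteer 6-station 1, volunteer 7-station 2.
The set {volunteer 1, volunteer 2, volunteer 3, volunteer 4} has only 2 neighbours ({station 4, station 6}), so by Hall's theorem at most 5 of the 7 volunteers can be matched.

5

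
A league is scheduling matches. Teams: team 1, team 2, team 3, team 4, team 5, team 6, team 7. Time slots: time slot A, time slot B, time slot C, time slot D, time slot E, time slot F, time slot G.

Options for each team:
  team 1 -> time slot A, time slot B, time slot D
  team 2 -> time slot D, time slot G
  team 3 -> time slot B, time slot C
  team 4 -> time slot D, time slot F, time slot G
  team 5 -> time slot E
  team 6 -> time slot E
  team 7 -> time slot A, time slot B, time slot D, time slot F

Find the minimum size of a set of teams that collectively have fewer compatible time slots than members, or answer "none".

2

Take S = {team 5, team 6}. Its neighbourhood is {time slot E}, so |N(S)| = 1 < |S| = 2.
No single vertex violates Hall's condition since each has at least one neighbour, so 2 is the minimum.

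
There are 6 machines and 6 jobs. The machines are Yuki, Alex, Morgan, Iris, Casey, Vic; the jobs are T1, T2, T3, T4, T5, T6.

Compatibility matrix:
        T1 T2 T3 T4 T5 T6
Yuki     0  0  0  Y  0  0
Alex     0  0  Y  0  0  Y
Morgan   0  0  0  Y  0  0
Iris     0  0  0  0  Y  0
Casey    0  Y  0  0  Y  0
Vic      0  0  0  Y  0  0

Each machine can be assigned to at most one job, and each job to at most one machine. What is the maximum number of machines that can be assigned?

4

For example, pair Yuki→T4, Alex→T6, Iris→T5, Casey→T2.
The set {Yuki, Morgan, Vic} has only 1 neighbour ({T4}), so by Hall's theorem at most 4 of the 6 machines can be matched.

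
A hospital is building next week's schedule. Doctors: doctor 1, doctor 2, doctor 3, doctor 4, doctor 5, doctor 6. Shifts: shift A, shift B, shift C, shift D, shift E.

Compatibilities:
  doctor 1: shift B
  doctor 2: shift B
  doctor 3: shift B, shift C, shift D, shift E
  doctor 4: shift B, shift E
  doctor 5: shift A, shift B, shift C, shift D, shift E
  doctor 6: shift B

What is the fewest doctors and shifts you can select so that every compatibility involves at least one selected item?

4

{doctor 3, doctor 4, doctor 5, shift B} is a vertex cover of size 4: every edge has an endpoint in this set.
No smaller cover exists because doctor 1–shift B, doctor 3–shift D, doctor 4–shift E, doctor 5–shift A is a matching of size 4, and a cover must include an endpoint of each of these disjoint edges (König's theorem).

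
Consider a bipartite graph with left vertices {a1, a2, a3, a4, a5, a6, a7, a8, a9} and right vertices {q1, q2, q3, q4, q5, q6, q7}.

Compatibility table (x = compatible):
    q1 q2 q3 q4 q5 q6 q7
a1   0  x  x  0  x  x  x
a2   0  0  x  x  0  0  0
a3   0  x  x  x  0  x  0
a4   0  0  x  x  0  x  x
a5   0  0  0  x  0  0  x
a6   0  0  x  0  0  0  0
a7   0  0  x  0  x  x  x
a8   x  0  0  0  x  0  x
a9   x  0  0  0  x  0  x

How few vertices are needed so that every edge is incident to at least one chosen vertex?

7

A maximum matching has 7 edges (e.g. a1–q5, a2–q4, a3–q2, a4–q6, a5–q7, a6–q3, a8–q1).
By König's theorem the minimum vertex cover has the same size. One such cover is {q1, q2, q3, q4, q5, q6, q7}.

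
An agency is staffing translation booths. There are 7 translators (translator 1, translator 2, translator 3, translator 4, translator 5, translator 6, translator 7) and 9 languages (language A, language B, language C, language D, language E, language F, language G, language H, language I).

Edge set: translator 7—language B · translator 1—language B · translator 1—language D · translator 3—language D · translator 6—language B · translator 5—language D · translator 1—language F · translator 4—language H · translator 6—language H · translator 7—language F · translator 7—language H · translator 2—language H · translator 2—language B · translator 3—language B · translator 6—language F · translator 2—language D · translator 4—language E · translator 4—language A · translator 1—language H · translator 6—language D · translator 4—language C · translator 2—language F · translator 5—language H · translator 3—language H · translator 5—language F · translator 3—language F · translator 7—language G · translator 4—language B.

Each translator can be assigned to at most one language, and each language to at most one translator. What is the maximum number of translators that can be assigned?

6

A valid assignment of size 6: translator 1→language D, translator 2→language B, translator 3→language H, translator 4→language C, translator 5→language F, translator 7→language G.
The set {translator 1, translator 2, translator 3, translator 5, translator 6} has only 4 neighbours ({language B, language D, language F, language H}), so by Hall's theorem at most 6 of the 7 translators can be matched.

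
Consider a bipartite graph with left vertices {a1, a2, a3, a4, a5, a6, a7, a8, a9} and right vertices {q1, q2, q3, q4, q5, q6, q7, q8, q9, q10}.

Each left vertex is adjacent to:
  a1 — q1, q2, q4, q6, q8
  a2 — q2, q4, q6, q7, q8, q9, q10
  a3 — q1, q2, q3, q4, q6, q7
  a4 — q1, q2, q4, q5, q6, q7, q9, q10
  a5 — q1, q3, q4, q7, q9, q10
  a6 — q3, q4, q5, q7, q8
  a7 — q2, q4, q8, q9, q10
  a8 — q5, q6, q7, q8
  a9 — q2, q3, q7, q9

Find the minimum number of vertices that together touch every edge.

9

The 9 edges a1–q4, a2–q6, a3–q1, a4–q9, a5–q3, a6–q5, a7–q8, a8–q7, a9–q2 form a matching, so any vertex cover needs at least 9 vertices (one per matched edge).
Conversely {a1, a2, a3, a4, a5, a6, a7, a8, a9} meets every edge and has exactly 9 vertices, so 9 is optimal.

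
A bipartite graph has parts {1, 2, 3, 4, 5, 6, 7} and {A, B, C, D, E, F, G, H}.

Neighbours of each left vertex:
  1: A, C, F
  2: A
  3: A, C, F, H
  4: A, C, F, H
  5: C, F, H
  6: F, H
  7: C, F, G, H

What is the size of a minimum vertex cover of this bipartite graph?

5

The 5 edges 1–C, 2–A, 3–H, 4–F, 7–G form a matching, so any vertex cover needs at least 5 vertices (one per matched edge).
Conversely {7, A, C, F, H} meets every edge and has exactly 5 vertices, so 5 is optimal.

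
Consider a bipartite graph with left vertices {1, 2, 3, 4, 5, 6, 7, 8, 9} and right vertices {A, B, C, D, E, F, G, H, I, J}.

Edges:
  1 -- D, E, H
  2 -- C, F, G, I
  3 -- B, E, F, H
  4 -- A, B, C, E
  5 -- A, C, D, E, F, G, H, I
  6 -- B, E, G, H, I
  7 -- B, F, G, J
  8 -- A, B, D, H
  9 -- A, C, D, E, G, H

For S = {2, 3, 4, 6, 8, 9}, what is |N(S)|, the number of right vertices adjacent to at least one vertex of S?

The union of neighbours of {2, 3, 4, 6, 8, 9} is {A, B, C, D, E, F, G, H, I}, which has 9 elements.
Since |N(S)| = 9 ≥ |S| = 6, Hall's condition holds for this subset.

9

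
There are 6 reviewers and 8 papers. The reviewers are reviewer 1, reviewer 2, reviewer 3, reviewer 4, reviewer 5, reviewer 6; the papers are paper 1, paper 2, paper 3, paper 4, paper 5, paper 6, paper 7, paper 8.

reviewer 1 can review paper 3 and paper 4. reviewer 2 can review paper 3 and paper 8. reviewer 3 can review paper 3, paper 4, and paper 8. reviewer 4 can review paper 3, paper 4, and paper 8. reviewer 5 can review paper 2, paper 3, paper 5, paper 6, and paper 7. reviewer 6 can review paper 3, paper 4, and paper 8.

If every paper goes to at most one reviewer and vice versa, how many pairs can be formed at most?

A valid assignment of size 4: reviewer 1→paper 3, reviewer 2→paper 8, reviewer 3→paper 4, reviewer 5→paper 2.
The set {reviewer 1, reviewer 2, reviewer 3, reviewer 4, reviewer 6} has only 3 neighbours ({paper 3, paper 4, paper 8}), so by Hall's theorem at most 4 of the 6 reviewers can be matched.

4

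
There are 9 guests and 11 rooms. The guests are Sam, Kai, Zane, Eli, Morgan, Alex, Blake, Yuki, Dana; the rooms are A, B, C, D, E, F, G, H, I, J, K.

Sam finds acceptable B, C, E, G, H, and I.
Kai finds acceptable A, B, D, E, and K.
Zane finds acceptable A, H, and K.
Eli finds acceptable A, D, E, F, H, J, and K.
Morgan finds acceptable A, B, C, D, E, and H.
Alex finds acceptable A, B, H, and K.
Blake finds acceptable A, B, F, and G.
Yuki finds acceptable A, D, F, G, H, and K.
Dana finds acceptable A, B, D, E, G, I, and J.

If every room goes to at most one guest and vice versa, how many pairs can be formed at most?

9

One maximum matching: Sam→G, Kai→D, Zane→H, Eli→A, Morgan→E, Alex→B, Blake→F, Yuki→K, Dana→J.
All 9 guests are matched, so no larger matching exists.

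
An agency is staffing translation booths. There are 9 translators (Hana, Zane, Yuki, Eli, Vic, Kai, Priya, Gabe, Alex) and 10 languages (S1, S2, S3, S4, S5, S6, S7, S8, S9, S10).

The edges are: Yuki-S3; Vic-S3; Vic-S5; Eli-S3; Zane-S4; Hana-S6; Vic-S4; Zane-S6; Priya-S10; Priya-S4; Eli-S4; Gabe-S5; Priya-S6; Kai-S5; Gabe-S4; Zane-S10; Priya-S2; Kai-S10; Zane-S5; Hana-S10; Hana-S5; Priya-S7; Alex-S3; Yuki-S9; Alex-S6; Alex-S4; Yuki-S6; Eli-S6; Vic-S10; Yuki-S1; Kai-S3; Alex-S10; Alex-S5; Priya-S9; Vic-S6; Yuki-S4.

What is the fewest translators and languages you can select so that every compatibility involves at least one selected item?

{Yuki, Priya, S3, S4, S5, S6, S10} is a vertex cover of size 7: every edge has an endpoint in this set.
No smaller cover exists because Hana–S6, Zane–S5, Yuki–S9, Eli–S4, Vic–S3, Kai–S10, Priya–S2 is a matching of size 7, and a cover must include an endpoint of each of these disjoint edges (König's theorem).

7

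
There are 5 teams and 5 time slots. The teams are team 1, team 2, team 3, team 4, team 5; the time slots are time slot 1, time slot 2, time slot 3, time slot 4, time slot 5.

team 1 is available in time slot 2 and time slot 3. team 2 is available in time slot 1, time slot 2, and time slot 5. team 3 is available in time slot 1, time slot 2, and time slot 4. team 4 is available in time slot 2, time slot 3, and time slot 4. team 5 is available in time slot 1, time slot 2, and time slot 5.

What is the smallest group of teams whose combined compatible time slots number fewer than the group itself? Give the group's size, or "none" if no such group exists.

none

A matching saturating every team exists, for instance team 1→time slot 3, team 2→time slot 5, team 3→time slot 1, team 4→time slot 4, team 5→time slot 2.
By Hall's marriage theorem, this means |N(S)| ≥ |S| for every subset S, so no violating subset exists.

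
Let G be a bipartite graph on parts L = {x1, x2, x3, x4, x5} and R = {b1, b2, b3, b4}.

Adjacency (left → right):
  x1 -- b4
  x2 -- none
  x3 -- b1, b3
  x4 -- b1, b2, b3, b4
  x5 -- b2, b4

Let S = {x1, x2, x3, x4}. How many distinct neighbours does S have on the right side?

The union of neighbours of {x1, x2, x3, x4} is {b1, b2, b3, b4}, which has 4 elements.
Since |N(S)| = 4 ≥ |S| = 4, Hall's condition holds for this subset.

4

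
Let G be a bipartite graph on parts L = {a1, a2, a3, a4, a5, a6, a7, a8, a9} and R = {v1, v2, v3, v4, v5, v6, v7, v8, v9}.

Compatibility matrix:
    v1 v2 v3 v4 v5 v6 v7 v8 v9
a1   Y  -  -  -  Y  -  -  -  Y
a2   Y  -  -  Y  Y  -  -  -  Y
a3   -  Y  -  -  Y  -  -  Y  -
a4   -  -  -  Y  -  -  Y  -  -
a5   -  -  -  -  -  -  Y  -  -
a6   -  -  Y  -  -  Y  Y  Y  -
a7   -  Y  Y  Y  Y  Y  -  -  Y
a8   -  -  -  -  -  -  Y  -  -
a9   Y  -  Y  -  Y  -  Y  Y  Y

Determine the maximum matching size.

8

For example, pair a1→v9, a2→v1, a3→v8, a4→v4, a5→v7, a6→v6, a7→v2, a9→v3.
The set {a5, a8} has only 1 neighbour ({v7}), so by Hall's theorem at most 8 of the 9 left vertices can be matched.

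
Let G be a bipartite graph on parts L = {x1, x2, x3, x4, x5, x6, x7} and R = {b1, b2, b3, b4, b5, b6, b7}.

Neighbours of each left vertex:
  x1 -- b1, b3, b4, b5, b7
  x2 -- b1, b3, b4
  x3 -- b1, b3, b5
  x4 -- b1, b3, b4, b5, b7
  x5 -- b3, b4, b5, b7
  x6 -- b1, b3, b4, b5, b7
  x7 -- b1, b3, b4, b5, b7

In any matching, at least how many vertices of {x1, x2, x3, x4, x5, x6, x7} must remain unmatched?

For example, pair x1→b1, x2→b4, x3→b5, x4→b7, x5→b3.
The set {x1, x2, x3, x4, x5, x6, x7} has only 5 neighbours ({b1, b3, b4, b5, b7}), so by Hall's theorem at most 5 of the 7 left vertices can be matched.
That matches 5 of the 7, leaving 2 unmatched; no matching can do better.

2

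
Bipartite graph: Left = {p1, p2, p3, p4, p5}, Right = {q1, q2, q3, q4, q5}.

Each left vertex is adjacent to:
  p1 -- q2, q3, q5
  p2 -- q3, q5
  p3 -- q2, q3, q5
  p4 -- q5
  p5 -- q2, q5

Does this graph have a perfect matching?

The set {p1, p2, p3, p4, p5} has only 3 neighbours ({q2, q3, q5}), so by Hall's theorem at most 3 of the 5 left vertices can be matched.
Hence no matching covers every left vertex.

No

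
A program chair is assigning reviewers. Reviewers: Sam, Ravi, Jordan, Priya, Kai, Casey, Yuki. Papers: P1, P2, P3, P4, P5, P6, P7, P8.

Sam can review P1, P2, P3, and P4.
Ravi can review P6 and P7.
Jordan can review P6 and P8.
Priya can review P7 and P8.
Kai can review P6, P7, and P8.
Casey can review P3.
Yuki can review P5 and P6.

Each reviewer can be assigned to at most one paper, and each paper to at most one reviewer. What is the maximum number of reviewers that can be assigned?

A valid assignment of size 6: Sam-P1, Ravi-P6, Jordan-P8, Priya-P7, Casey-P3, Yuki-P5.
The set {Ravi, Jordan, Priya, Kai} has only 3 neighbours ({P6, P7, P8}), so by Hall's theorem at most 6 of the 7 reviewers can be matched.

6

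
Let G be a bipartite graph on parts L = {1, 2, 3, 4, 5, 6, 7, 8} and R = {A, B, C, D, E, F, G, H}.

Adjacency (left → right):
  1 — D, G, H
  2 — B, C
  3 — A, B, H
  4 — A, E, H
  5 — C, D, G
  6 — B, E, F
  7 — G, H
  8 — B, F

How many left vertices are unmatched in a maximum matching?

0

One maximum matching: 1→D, 2→C, 3→A, 4→E, 5→G, 6→F, 7→H, 8→B.
This saturates every left vertex, so 8 is the maximum.
That matches 8 of the 8, leaving 0 unmatched; no matching can do better.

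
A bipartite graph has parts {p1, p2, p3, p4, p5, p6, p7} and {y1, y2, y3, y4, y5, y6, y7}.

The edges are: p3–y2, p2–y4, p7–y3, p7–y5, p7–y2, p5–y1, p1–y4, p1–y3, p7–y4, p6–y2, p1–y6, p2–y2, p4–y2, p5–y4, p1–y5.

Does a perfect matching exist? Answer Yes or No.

No

The set {p3, p4, p6} has only 1 neighbour ({y2}), so by Hall's theorem at most 5 of the 7 left vertices can be matched.
Hence no matching covers every left vertex.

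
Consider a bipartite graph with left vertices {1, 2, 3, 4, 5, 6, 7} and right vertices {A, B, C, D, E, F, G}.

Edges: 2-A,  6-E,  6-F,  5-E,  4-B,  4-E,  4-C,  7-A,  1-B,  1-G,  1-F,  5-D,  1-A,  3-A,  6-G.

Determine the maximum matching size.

For example, pair 1-F, 2-A, 4-B, 5-D, 6-E.
The set {2, 3, 7} has only 1 neighbour ({A}), so by Hall's theorem at most 5 of the 7 left vertices can be matched.

5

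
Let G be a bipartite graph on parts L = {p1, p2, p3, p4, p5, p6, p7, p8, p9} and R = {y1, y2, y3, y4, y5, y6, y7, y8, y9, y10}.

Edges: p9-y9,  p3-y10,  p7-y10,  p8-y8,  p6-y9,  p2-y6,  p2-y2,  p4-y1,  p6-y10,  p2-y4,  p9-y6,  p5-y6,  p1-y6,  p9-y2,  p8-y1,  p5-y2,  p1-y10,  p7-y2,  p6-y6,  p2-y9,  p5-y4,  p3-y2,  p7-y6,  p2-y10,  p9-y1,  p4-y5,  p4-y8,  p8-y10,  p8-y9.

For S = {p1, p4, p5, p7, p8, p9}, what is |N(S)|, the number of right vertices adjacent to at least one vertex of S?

8

The union of neighbours of {p1, p4, p5, p7, p8, p9} is {y1, y2, y4, y5, y6, y8, y9, y10}, which has 8 elements.
Since |N(S)| = 8 ≥ |S| = 6, Hall's condition holds for this subset.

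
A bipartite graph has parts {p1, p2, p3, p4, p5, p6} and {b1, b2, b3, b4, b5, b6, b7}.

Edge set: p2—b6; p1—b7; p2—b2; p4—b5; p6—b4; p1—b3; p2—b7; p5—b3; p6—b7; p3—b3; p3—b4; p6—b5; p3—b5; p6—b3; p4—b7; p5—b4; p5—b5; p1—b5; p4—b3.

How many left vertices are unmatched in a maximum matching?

1

For example, pair p1-b5, p2-b6, p3-b4, p4-b7, p5-b3.
The set {p1, p3, p4, p5, p6} has only 4 neighbours ({b3, b4, b5, b7}), so by Hall's theorem at most 5 of the 6 left vertices can be matched.
That matches 5 of the 6, leaving 1 unmatched; no matching can do better.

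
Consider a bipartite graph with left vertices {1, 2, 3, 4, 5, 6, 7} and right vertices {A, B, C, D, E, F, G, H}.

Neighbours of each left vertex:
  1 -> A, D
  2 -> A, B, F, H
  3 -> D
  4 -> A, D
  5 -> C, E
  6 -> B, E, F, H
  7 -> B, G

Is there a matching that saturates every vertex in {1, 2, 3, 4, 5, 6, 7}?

No

The set {1, 3, 4} has only 2 neighbours ({A, D}), so by Hall's theorem at most 6 of the 7 left vertices can be matched.
Hence no matching covers every left vertex.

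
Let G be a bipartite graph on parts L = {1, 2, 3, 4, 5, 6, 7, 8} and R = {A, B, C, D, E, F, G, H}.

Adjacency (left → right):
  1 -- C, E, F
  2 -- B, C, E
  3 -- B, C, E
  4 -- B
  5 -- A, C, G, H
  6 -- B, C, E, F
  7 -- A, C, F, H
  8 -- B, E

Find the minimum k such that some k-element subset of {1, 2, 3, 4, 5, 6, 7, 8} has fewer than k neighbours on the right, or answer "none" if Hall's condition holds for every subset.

Take S = {2, 3, 4, 8}. Its neighbourhood is {B, C, E}, so |N(S)| = 3 < |S| = 4.
Every subset of size less than 4 has at least as many neighbours as members, so 4 is the minimum.

4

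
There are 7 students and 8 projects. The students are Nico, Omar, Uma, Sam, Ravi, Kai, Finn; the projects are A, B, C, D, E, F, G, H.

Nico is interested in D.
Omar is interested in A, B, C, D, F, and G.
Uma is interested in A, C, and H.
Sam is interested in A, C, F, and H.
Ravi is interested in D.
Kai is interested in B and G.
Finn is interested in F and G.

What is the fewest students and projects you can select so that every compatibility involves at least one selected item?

{Omar, Uma, Sam, Kai, Finn, D} is a vertex cover of size 6: every edge has an endpoint in this set.
No smaller cover exists because Nico–D, Omar–G, Uma–H, Sam–C, Kai–B, Finn–F is a matching of size 6, and a cover must include an endpoint of each of these disjoint edges (König's theorem).

6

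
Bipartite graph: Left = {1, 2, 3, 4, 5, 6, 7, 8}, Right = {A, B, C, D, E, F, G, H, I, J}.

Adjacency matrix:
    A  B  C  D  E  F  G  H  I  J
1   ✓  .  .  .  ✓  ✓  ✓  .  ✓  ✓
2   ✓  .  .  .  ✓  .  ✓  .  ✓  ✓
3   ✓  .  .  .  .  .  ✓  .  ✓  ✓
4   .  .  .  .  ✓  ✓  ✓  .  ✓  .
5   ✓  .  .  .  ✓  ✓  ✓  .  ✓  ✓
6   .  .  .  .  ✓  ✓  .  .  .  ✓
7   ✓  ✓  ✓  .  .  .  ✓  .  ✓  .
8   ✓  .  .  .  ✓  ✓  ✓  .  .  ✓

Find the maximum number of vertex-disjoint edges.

7

One maximum matching: 1–F, 2–J, 3–I, 4–G, 5–A, 6–E, 7–B.
The set {1, 2, 3, 4, 5, 6, 8} has only 6 neighbours ({A, E, F, G, I, J}), so by Hall's theorem at most 7 of the 8 left vertices can be matched.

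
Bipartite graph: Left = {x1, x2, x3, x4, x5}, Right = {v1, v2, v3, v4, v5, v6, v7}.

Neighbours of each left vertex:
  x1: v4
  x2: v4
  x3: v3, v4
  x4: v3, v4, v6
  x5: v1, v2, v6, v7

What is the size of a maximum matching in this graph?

4

For example, pair x1→v4, x3→v3, x4→v6, x5→v2.
The set {x1, x2} has only 1 neighbour ({v4}), so by Hall's theorem at most 4 of the 5 left vertices can be matched.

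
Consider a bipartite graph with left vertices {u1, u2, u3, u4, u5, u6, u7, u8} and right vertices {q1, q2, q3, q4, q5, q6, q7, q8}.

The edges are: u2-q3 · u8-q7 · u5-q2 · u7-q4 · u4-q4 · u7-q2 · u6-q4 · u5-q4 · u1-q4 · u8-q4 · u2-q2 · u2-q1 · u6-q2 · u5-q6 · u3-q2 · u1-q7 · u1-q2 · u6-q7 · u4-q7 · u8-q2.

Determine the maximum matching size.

One maximum matching: u1–q4, u2–q3, u3–q2, u4–q7, u5–q6.
The set {u1, u3, u4, u6, u7, u8} has only 3 neighbours ({q2, q4, q7}), so by Hall's theorem at most 5 of the 8 left vertices can be matched.

5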